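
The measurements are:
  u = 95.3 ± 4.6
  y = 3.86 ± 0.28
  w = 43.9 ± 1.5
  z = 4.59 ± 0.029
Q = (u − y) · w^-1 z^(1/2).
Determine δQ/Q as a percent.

6.10%

Let h = u − y = 91.4. δh = √(δu² + δy²) = √(21.2 + 0.0784) = 4.61, so δh/h = 0.0504.
Q is then a monomial in h, w, z:
δQ/Q = √((δh/h)² + (-1·δw/w)² + (½·δz/z)²) = √(0.00254 + 0.00117 + 9.98e-06) = 0.0610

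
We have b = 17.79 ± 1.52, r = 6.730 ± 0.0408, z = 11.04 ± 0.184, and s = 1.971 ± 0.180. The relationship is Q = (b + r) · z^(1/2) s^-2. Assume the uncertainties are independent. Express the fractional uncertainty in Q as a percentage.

19.3%

Let u = b + r = 24.52. δu = √(δb² + δr²) = √(2.31 + 0.00166) = 1.52, so δu/u = 0.0620.
Q is then a monomial in u, z, s:
δQ/Q = √((δu/u)² + (½·δz/z)² + (-2·δs/s)²) = √(0.00385 + 6.94e-05 + 0.0334) = 0.193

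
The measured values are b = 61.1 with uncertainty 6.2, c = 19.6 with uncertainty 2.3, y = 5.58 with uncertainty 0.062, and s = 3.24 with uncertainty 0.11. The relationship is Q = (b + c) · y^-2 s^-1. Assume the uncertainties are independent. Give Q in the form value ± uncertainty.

0.800 ± 0.0731

Let u = b + c = 80.7. δu = √(δb² + δc²) = √(38.4 + 5.29) = 6.61, so δu/u = 0.0819.
Q is then a monomial in u, y, s:
δQ/Q = √((δu/u)² + (-2·δy/y)² + (-1·δs/s)²) = √(0.00671 + 0.000494 + 0.00115) = 0.0914
Q = 0.800, so δQ = 0.0914 × 0.800 = 0.0731.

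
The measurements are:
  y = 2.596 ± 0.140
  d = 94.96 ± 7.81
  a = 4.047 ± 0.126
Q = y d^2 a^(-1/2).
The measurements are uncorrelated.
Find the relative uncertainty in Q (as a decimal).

0.174

Relative error in a monomial: (δQ/Q)² = Σ (nᵢ · δxᵢ/xᵢ)².
  (1·δy/y)² = (1×0.0539)² = 0.00291;  (2·δd/d)² = (2×0.0822)² = 0.0271;  (−½·δa/a)² = (-0.5×0.0311)² = 0.000242
δQ/Q = √(0.0302) = 0.174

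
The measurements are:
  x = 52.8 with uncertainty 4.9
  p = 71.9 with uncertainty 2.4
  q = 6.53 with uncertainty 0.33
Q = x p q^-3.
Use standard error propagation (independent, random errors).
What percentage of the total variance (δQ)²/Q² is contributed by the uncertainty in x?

(δQ/Q)² = (1·δx/x)² + (1·δp/p)² + (-3·δq/q)²
  x term: (1×0.0928)² = 0.00861
  p term: (1×0.0334)² = 0.00111
  q term: (-3×0.0505)² = 0.0230
Total = 0.0327. Share from x = 0.00861/0.0327 = 0.263.

26.3%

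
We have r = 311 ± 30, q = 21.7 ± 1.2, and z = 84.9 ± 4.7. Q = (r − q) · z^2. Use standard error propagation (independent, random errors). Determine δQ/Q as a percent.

Let u = r − q = 289. δu = √(δr² + δq²) = √(900 + 1.44) = 30.0, so δu/u = 0.104.
Q is then a monomial in u, z:
δQ/Q = √((δu/u)² + (2·δz/z)²) = √(0.0108 + 0.0123) = 0.152

15.2%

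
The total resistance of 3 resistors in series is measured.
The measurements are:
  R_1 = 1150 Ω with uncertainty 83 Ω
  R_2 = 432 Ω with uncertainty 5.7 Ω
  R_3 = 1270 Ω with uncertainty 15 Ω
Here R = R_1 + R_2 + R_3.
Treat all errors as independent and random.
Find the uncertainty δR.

R is a linear combination, so absolute uncertainties add in quadrature:
  (δR_1)² = 6890;  (δR_2)² = 32.5;  (δR_3)² = 225
δR = √(7150) = 84.5 Ω

84.5 Ω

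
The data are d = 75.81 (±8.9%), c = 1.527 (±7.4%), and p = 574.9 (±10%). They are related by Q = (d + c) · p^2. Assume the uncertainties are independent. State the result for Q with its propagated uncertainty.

Let u = d + c = 77.34. δu = √(δd² + δc²) = √(45.5 + 0.0128) = 6.75, so δu/u = 0.0873.
Q is then a monomial in u, p:
δQ/Q = √((δu/u)² + (2·δp/p)²) = √(0.00761 + 0.0400) = 0.218
Q = 2.556e+07, so δQ = 0.218 × 2.556e+07 = 5.58e+06.

(2.556 ± 0.558) × 10^7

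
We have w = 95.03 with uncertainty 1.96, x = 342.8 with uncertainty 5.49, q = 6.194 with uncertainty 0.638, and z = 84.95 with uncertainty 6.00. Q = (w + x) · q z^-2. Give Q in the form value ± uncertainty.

0.3758 ± 0.0659

Let u = w + x = 437.8. δu = √(δw² + δx²) = √(3.84 + 30.1) = 5.83, so δu/u = 0.0133.
Q is then a monomial in u, q, z:
δQ/Q = √((δu/u)² + (1·δq/q)² + (-2·δz/z)²) = √(0.000177 + 0.0106 + 0.0200) = 0.175
Q = 0.3758, so δQ = 0.175 × 0.3758 = 0.0659.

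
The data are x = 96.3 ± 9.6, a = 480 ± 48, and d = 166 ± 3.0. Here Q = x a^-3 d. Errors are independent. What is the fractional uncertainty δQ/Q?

0.317

Q is a product of powers, so relative uncertainties combine in quadrature:
  (1·δx/x)² = (1×0.0997)² = 0.00994;  (-3·δa/a)² = (-3×0.100)² = 0.0900;  (1·δd/d)² = (1×0.0181)² = 0.000327
δQ/Q = √(0.100) = 0.317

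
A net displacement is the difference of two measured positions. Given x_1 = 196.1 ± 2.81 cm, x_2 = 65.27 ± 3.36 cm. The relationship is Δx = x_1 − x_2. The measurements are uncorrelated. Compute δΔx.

4.38 cm

Absolute uncertainties add in quadrature for a linear combination:
  (δx_1)² = 7.90;  (δx_2)² = 11.3
δΔx = √(19.2) = 4.38 cm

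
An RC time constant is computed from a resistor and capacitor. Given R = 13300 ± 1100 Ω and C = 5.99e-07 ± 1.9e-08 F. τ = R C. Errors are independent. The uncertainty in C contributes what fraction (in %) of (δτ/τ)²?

12.8%

(δτ/τ)² = (1·δR/R)² + (1·δC/C)²
  R term: (1×0.0827)² = 0.00684
  C term: (1×0.0317)² = 0.00101
Total = 0.00785. Share from C = 0.00101/0.00785 = 0.128.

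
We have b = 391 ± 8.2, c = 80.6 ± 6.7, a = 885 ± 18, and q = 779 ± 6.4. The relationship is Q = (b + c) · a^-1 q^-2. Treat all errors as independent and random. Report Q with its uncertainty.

Let u = b + c = 472. δu = √(δb² + δc²) = √(67.2 + 44.9) = 10.6, so δu/u = 0.0225.
Q is then a monomial in u, a, q:
δQ/Q = √((δu/u)² + (-1·δa/a)² + (-2·δq/q)²) = √(0.000504 + 0.000414 + 0.000270) = 0.0345
Q = 8.78e-07, so δQ = 0.0345 × 8.78e-07 = 3.03e-08.

(8.78 ± 0.303) × 10^-7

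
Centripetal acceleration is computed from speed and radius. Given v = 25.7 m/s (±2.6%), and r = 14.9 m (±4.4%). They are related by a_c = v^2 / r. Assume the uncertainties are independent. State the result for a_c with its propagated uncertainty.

44.3 ± 3.02 m/s^2

a_c is a product of powers, so relative uncertainties combine in quadrature:
  (2·δv/v)² = (2×0.0260)² = 0.00270;  (-1·δr/r)² = (-1×0.0440)² = 0.00194
δa_c/a_c = √(0.00464) = 0.0681
a_c = 44.3 m/s^2, so δa_c = 0.0681 × 44.3 = 3.02 m/s^2.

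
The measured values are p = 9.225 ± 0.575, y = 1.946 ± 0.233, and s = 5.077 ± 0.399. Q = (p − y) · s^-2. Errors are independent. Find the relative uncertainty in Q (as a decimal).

0.179

Let u = p − y = 7.279. δu = √(δp² + δy²) = √(0.331 + 0.0543) = 0.620, so δu/u = 0.0852.
Q is then a monomial in u, s:
δQ/Q = √((δu/u)² + (-2·δs/s)²) = √(0.00726 + 0.0247) = 0.179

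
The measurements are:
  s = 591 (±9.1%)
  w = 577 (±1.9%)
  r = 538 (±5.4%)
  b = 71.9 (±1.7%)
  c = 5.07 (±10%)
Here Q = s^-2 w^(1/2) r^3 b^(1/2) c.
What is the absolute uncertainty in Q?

For a monomial Q ∝ s^-2, w^(1/2), r^3, b^(1/2), c, fractional errors add in quadrature:
  (-2·δs/s)² = (-2×0.0910)² = 0.0331;  (½·δw/w)² = (0.5×0.0190)² = 9.02e-05;  (3·δr/r)² = (3×0.0540)² = 0.0262;  (½·δb/b)² = (0.5×0.0170)² = 7.23e-05;  (1·δc/c)² = (1×0.100)² = 0.0100
δQ/Q = √(0.0695) = 0.264
Q = 4.6e+05, so δQ = 0.264 × 4.6e+05 = 1.21e+05.

1.21e+05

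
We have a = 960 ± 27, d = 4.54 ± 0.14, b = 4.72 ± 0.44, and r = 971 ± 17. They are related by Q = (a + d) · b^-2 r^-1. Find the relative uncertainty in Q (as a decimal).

Let u = a + d = 965. δu = √(δa² + δd²) = √(729 + 0.0196) = 27.0, so δu/u = 0.0280.
Q is then a monomial in u, b, r:
δQ/Q = √((δu/u)² + (-2·δb/b)² + (-1·δr/r)²) = √(0.000784 + 0.0348 + 0.000307) = 0.189

0.189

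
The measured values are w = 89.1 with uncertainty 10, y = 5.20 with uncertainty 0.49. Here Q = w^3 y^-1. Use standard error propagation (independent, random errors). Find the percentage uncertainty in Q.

35.0%

Relative error in a monomial: (δQ/Q)² = Σ (nᵢ · δxᵢ/xᵢ)².
  (3·δw/w)² = (3×0.112)² = 0.113;  (-1·δy/y)² = (-1×0.0942)² = 0.00888
δQ/Q = √(0.122) = 0.350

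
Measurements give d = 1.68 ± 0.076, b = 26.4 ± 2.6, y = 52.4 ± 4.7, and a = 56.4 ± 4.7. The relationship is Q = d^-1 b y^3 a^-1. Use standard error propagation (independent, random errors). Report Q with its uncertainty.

Relative error in a monomial: (δQ/Q)² = Σ (nᵢ · δxᵢ/xᵢ)².
  (-1·δd/d)² = (-1×0.0452)² = 0.00205;  (1·δb/b)² = (1×0.0985)² = 0.00970;  (3·δy/y)² = (3×0.0897)² = 0.0724;  (-1·δa/a)² = (-1×0.0833)² = 0.00694
δQ/Q = √(0.0911) = 0.302
Q = 40100, so δQ = 0.302 × 40100 = 12100.

40100 ± 12100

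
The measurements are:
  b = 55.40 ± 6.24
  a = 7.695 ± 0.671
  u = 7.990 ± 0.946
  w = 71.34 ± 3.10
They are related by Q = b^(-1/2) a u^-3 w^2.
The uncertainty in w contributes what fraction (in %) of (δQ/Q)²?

5.23%

(δQ/Q)² = (−½·δb/b)² + (1·δa/a)² + (-3·δu/u)² + (2·δw/w)²
  b term: (-0.5×0.113)² = 0.00317
  a term: (1×0.0872)² = 0.00760
  u term: (-3×0.118)² = 0.126
  w term: (2×0.0435)² = 0.00755
Total = 0.144. Share from w = 0.00755/0.144 = 0.0523.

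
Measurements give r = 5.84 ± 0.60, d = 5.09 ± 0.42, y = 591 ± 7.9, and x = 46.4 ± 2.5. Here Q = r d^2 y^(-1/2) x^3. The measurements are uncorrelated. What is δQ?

1.57e+05

Products/powers → add relative errors in quadrature, weighted by exponent:
  (1·δr/r)² = (1×0.103)² = 0.0106;  (2·δd/d)² = (2×0.0825)² = 0.0272;  (−½·δy/y)² = (-0.5×0.0134)² = 4.47e-05;  (3·δx/x)² = (3×0.0539)² = 0.0261
δQ/Q = √(0.0640) = 0.253
Q = 6.22e+05, so δQ = 0.253 × 6.22e+05 = 1.57e+05.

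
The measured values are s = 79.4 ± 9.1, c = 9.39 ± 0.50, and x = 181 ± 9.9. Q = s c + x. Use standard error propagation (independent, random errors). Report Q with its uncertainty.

927 ± 94.7

Let p = s·c = 746. δp/p = √((1·δs/s)² + (1·δc/c)²) = √(0.0131 + 0.00284) = 0.126, so δp = 94.2.
Q = p + x: δQ = √(δp² + δx²) = √(8880 + 98.0) = 94.7
Q = 927.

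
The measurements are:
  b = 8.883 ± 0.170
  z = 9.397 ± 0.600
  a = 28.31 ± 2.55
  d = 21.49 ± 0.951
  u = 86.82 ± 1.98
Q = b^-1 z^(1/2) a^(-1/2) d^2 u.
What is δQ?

Relative error in a monomial: (δQ/Q)² = Σ (nᵢ · δxᵢ/xᵢ)².
  (-1·δb/b)² = (-1×0.0191)² = 0.000366;  (½·δz/z)² = (0.5×0.0639)² = 0.00102;  (−½·δa/a)² = (-0.5×0.0901)² = 0.00203;  (2·δd/d)² = (2×0.0443)² = 0.00783;  (1·δu/u)² = (1×0.0228)² = 0.000520
δQ/Q = √(0.0118) = 0.108
Q = 2601, so δQ = 0.108 × 2601 = 282.

282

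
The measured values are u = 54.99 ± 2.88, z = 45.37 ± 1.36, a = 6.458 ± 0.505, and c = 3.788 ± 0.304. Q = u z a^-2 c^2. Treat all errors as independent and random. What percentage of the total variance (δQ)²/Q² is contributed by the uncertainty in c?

47.8%

(δQ/Q)² = (1·δu/u)² + (1·δz/z)² + (-2·δa/a)² + (2·δc/c)²
  u term: (1×0.0524)² = 0.00274
  z term: (1×0.0300)² = 0.000899
  a term: (-2×0.0782)² = 0.0245
  c term: (2×0.0803)² = 0.0258
Total = 0.0539. Share from c = 0.0258/0.0539 = 0.478.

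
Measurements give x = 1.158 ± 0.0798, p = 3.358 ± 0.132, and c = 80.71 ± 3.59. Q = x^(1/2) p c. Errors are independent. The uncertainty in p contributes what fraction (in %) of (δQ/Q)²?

(δQ/Q)² = (½·δx/x)² + (1·δp/p)² + (1·δc/c)²
  x term: (0.5×0.0689)² = 0.00119
  p term: (1×0.0393)² = 0.00155
  c term: (1×0.0445)² = 0.00198
Total = 0.00471. Share from p = 0.00155/0.00471 = 0.328.

32.8%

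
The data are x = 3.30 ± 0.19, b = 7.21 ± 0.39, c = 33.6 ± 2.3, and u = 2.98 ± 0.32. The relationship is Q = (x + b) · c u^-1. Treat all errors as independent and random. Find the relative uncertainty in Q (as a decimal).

Let w = x + b = 10.5. δw = √(δx² + δb²) = √(0.0361 + 0.152) = 0.434, so δw/w = 0.0413.
Q is then a monomial in w, c, u:
δQ/Q = √((δw/w)² + (1·δc/c)² + (-1·δu/u)²) = √(0.00170 + 0.00469 + 0.0115) = 0.134

0.134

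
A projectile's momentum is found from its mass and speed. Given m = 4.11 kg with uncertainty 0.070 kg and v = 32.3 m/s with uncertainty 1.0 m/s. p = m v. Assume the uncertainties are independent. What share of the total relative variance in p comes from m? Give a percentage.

(δp/p)² = (1·δm/m)² + (1·δv/v)²
  m term: (1×0.0170)² = 0.000290
  v term: (1×0.0310)² = 0.000959
Total = 0.00125. Share from m = 0.000290/0.00125 = 0.232.

23.2%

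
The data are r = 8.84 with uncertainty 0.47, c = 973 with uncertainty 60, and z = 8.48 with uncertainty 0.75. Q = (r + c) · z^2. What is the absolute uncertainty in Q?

Let u = r + c = 982. δu = √(δr² + δc²) = √(0.221 + 3600) = 60.0, so δu/u = 0.0611.
Q is then a monomial in u, z:
δQ/Q = √((δu/u)² + (2·δz/z)²) = √(0.00373 + 0.0313) = 0.187
Q = 70600, so δQ = 0.187 × 70600 = 13200.

13200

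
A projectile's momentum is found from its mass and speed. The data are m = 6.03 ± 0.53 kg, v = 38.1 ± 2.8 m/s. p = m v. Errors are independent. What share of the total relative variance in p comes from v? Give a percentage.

(δp/p)² = (1·δm/m)² + (1·δv/v)²
  m term: (1×0.0879)² = 0.00773
  v term: (1×0.0735)² = 0.00540
Total = 0.0131. Share from v = 0.00540/0.0131 = 0.411.

41.1%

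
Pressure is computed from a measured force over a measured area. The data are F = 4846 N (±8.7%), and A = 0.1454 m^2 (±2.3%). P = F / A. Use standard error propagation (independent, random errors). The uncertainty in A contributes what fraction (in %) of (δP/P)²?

(δP/P)² = (1·δF/F)² + (-1·δA/A)²
  F term: (1×0.0870)² = 0.00757
  A term: (-1×0.0230)² = 0.000529
Total = 0.00810. Share from A = 0.000529/0.00810 = 0.0653.

6.53%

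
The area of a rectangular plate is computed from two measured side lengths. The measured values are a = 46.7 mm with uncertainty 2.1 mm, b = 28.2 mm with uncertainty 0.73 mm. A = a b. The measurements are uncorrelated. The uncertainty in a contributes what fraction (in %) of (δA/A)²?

75.1%

(δA/A)² = (1·δa/a)² + (1·δb/b)²
  a term: (1×0.0450)² = 0.00202
  b term: (1×0.0259)² = 0.000670
Total = 0.00269. Share from a = 0.00202/0.00269 = 0.751.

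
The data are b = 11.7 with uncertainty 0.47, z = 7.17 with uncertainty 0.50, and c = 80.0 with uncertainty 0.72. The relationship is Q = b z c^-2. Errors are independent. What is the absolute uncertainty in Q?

Products/powers → add relative errors in quadrature, weighted by exponent:
  (1·δb/b)² = (1×0.0402)² = 0.00161;  (1·δz/z)² = (1×0.0697)² = 0.00486;  (-2·δc/c)² = (-2×0.00900)² = 0.000324
δQ/Q = √(0.00680) = 0.0825
Q = 0.0131, so δQ = 0.0825 × 0.0131 = 0.00108.

0.00108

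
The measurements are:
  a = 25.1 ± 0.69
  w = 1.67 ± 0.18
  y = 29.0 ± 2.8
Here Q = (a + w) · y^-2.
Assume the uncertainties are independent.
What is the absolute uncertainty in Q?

0.00620

Let u = a + w = 26.8. δu = √(δa² + δw²) = √(0.476 + 0.0324) = 0.713, so δu/u = 0.0266.
Q is then a monomial in u, y:
δQ/Q = √((δu/u)² + (-2·δy/y)²) = √(0.000710 + 0.0373) = 0.195
Q = 0.0318, so δQ = 0.195 × 0.0318 = 0.00620.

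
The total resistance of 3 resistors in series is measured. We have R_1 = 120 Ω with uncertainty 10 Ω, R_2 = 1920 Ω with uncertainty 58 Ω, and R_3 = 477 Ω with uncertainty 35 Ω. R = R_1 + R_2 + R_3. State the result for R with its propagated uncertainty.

Sums and differences: (δR)² = Σ (cᵢ δxᵢ)².
  (δR_1)² = 100;  (δR_2)² = 3360;  (δR_3)² = 1220
δR = √(4690) = 68.5 Ω
R = 2520 Ω.

2520 ± 68.5 Ω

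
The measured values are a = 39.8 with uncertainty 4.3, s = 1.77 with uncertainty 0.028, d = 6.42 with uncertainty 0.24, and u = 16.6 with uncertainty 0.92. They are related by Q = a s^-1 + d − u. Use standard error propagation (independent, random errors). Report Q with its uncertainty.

Let p = a·s^-1 = 22.5. δp/p = √((1·δa/a)² + (-1·δs/s)²) = √(0.0117 + 0.000250) = 0.109, so δp = 2.46.
Q = p + d − u: δQ = √(δp² + δd² + δu²) = √(6.03 + 0.0576 + 0.846) = 2.63
Q = 12.3.

12.3 ± 2.63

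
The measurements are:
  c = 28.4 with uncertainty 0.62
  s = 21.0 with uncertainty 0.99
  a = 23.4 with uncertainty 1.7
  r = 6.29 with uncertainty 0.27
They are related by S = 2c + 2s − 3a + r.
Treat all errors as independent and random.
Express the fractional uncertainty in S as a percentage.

16.1%

For a sum/difference, combine absolute errors in quadrature:
  (2·δc)² = 1.54;  (2·δs)² = 3.92;  (3·δa)² = 26.0;  (δr)² = 0.0729
δS = √(31.5) = 5.62
S = 34.9, so δS/S = 5.62/34.9 = 0.161.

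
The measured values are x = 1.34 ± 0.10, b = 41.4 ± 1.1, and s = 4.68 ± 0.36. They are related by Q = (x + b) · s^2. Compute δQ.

146

Let u = x + b = 42.7. δu = √(δx² + δb²) = √(0.0100 + 1.21) = 1.10, so δu/u = 0.0258.
Q is then a monomial in u, s:
δQ/Q = √((δu/u)² + (2·δs/s)²) = √(0.000668 + 0.0237) = 0.156
Q = 936, so δQ = 0.156 × 936 = 146.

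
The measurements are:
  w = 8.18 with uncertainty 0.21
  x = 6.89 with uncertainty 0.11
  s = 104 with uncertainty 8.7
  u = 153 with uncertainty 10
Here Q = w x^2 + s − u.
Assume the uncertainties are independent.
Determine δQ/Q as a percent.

Let p = w·x^2 = 388. δp/p = √((1·δw/w)² + (2·δx/x)²) = √(0.000659 + 0.00102) = 0.0410, so δp = 15.9.
Q = p + s − u: δQ = √(δp² + δs² + δu²) = √(253 + 75.7 + 100) = 20.7
Q = 339, so δQ/Q = 20.7/339 = 0.0610.

6.10%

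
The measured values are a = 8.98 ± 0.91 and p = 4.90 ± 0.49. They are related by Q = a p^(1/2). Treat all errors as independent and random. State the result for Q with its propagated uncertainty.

Relative error in a monomial: (δQ/Q)² = Σ (nᵢ · δxᵢ/xᵢ)².
  (1·δa/a)² = (1×0.101)² = 0.0103;  (½·δp/p)² = (0.5×0.100)² = 0.00250
δQ/Q = √(0.0128) = 0.113
Q = 19.9, so δQ = 0.113 × 19.9 = 2.25.

19.9 ± 2.25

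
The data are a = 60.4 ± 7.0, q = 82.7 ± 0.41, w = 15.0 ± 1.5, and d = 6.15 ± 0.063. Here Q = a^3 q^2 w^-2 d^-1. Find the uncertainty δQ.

Products/powers → add relative errors in quadrature, weighted by exponent:
  (3·δa/a)² = (3×0.116)² = 0.121;  (2·δq/q)² = (2×0.00496)² = 9.83e-05;  (-2·δw/w)² = (-2×0.100)² = 0.0400;  (-1·δd/d)² = (-1×0.0102)² = 0.000105
δQ/Q = √(0.161) = 0.401
Q = 1.09e+06, so δQ = 0.401 × 1.09e+06 = 4.37e+05.

4.37e+05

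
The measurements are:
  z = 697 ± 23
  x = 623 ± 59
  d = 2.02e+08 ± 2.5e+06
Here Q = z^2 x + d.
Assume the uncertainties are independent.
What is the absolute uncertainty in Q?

Let p = z^2·x = 3.03e+08. δp/p = √((2·δz/z)² + (1·δx/x)²) = √(0.00436 + 0.00897) = 0.115, so δp = 3.49e+07.
Q = p + d: δQ = √(δp² + δd²) = √(1.22e+15 + 6.25e+12) = 3.5e+07

3.5e+07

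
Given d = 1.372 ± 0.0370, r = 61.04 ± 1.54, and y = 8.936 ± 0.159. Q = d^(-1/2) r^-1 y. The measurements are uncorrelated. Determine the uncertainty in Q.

For a monomial Q ∝ d^(-1/2), r^-1, y, fractional errors add in quadrature:
  (−½·δd/d)² = (-0.5×0.0270)² = 0.000182;  (-1·δr/r)² = (-1×0.0252)² = 0.000637;  (1·δy/y)² = (1×0.0178)² = 0.000317
δQ/Q = √(0.00113) = 0.0337
Q = 0.1250, so δQ = 0.0337 × 0.1250 = 0.00421.

0.00421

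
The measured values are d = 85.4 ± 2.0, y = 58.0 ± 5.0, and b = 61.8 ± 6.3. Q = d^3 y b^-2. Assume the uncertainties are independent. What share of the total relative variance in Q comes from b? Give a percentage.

77.1%

(δQ/Q)² = (3·δd/d)² + (1·δy/y)² + (-2·δb/b)²
  d term: (3×0.0234)² = 0.00494
  y term: (1×0.0862)² = 0.00743
  b term: (-2×0.102)² = 0.0416
Total = 0.0539. Share from b = 0.0416/0.0539 = 0.771.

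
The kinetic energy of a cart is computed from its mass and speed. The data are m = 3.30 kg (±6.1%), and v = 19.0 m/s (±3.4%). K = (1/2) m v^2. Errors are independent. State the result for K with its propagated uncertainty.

596 ± 54.4 J

Since K is a product/quotient, work with relative uncertainties:
  (1·δm/m)² = (1×0.0610)² = 0.00372;  (2·δv/v)² = (2×0.0340)² = 0.00462
δK/K = √(0.00834) = 0.0914
K = 596 J, so δK = 0.0914 × 596 = 54.4 J.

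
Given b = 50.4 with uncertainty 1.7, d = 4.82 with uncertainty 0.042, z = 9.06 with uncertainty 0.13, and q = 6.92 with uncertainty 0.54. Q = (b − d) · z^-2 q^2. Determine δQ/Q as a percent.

Let u = b − d = 45.6. δu = √(δb² + δd²) = √(2.89 + 0.00176) = 1.70, so δu/u = 0.0373.
Q is then a monomial in u, z, q:
δQ/Q = √((δu/u)² + (-2·δz/z)² + (2·δq/q)²) = √(0.00139 + 0.000824 + 0.0244) = 0.163

16.3%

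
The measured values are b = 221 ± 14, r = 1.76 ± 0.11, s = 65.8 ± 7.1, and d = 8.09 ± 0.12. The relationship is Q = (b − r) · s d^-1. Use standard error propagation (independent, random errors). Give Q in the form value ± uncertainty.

Let u = b − r = 219. δu = √(δb² + δr²) = √(196 + 0.0121) = 14.0, so δu/u = 0.0639.
Q is then a monomial in u, s, d:
δQ/Q = √((δu/u)² + (1·δs/s)² + (-1·δd/d)²) = √(0.00408 + 0.0116 + 0.000220) = 0.126
Q = 1780, so δQ = 0.126 × 1780 = 225.

1780 ± 225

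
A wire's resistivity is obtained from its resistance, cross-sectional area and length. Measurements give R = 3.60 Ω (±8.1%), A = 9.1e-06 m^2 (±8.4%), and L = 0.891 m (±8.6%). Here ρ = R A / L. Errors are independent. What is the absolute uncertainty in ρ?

ρ is a product of powers, so relative uncertainties combine in quadrature:
  (1·δR/R)² = (1×0.0810)² = 0.00656;  (1·δA/A)² = (1×0.0840)² = 0.00706;  (-1·δL/L)² = (-1×0.0860)² = 0.00740
δρ/ρ = √(0.0210) = 0.145
ρ = 3.68e-05 Ω·m, so δρ = 0.145 × 3.68e-05 = 5.33e-06 Ω·m.

5.33e-06 Ω·m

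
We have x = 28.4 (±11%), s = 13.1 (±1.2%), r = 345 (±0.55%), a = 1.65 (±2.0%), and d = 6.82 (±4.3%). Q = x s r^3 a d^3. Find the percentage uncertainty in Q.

17.2%

Q is a product of powers, so relative uncertainties combine in quadrature:
  (1·δx/x)² = (1×0.110)² = 0.0121;  (1·δs/s)² = (1×0.0120)² = 0.000144;  (3·δr/r)² = (3×0.00550)² = 0.000272;  (1·δa/a)² = (1×0.0200)² = 0.000400;  (3·δd/d)² = (3×0.0430)² = 0.0166
δQ/Q = √(0.0296) = 0.172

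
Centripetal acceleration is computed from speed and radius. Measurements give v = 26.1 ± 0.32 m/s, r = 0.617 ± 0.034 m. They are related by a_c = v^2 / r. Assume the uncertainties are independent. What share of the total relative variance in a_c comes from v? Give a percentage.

16.5%

(δa_c/a_c)² = (2·δv/v)² + (-1·δr/r)²
  v term: (2×0.0123)² = 0.000601
  r term: (-1×0.0551)² = 0.00304
Total = 0.00364. Share from v = 0.000601/0.00364 = 0.165.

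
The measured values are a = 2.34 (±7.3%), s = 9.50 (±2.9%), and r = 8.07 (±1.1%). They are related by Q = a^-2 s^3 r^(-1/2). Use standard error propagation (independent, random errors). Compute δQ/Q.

0.170

Q is a product of powers, so relative uncertainties combine in quadrature:
  (-2·δa/a)² = (-2×0.0730)² = 0.0213;  (3·δs/s)² = (3×0.0290)² = 0.00757;  (−½·δr/r)² = (-0.5×0.0110)² = 3.03e-05
δQ/Q = √(0.0289) = 0.170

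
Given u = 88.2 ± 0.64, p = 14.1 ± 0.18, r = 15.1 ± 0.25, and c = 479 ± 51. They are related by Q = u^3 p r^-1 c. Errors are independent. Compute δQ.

For a monomial Q ∝ u^3, p, r^-1, c, fractional errors add in quadrature:
  (3·δu/u)² = (3×0.00726)² = 0.000474;  (1·δp/p)² = (1×0.0128)² = 0.000163;  (-1·δr/r)² = (-1×0.0166)² = 0.000274;  (1·δc/c)² = (1×0.106)² = 0.0113
δQ/Q = √(0.0122) = 0.111
Q = 3.07e+08, so δQ = 0.111 × 3.07e+08 = 3.4e+07.

3.4e+07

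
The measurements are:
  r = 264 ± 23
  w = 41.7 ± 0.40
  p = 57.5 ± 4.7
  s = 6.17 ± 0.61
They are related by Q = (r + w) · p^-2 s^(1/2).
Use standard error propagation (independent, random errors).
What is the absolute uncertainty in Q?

0.0429

Let u = r + w = 306. δu = √(δr² + δw²) = √(529 + 0.160) = 23.0, so δu/u = 0.0752.
Q is then a monomial in u, p, s:
δQ/Q = √((δu/u)² + (-2·δp/p)² + (½·δs/s)²) = √(0.00566 + 0.0267 + 0.00244) = 0.187
Q = 0.230, so δQ = 0.187 × 0.230 = 0.0429.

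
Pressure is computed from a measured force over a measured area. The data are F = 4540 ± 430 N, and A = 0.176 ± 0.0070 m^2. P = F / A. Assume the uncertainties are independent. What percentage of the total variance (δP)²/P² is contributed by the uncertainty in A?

(δP/P)² = (1·δF/F)² + (-1·δA/A)²
  F term: (1×0.0947)² = 0.00897
  A term: (-1×0.0398)² = 0.00158
Total = 0.0106. Share from A = 0.00158/0.0106 = 0.150.

15.0%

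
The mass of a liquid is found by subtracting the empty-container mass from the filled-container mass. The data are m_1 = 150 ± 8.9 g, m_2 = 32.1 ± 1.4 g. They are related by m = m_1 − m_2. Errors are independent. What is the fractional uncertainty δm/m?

0.0764

m is a linear combination, so absolute uncertainties add in quadrature:
  (δm_1)² = 79.2;  (δm_2)² = 1.96
δm = √(81.2) = 9.01 g
m = 118 g, so δm/m = 9.01/118 = 0.0764.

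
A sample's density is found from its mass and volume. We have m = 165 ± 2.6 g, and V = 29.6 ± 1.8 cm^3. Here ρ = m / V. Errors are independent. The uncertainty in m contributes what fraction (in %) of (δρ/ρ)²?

6.29%

(δρ/ρ)² = (1·δm/m)² + (-1·δV/V)²
  m term: (1×0.0158)² = 0.000248
  V term: (-1×0.0608)² = 0.00370
Total = 0.00395. Share from m = 0.000248/0.00395 = 0.0629.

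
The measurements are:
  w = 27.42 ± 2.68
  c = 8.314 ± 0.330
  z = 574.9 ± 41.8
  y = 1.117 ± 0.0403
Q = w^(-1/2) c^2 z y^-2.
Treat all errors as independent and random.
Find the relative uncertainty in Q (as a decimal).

0.139

Products/powers → add relative errors in quadrature, weighted by exponent:
  (−½·δw/w)² = (-0.5×0.0977)² = 0.00239;  (2·δc/c)² = (2×0.0397)² = 0.00630;  (1·δz/z)² = (1×0.0727)² = 0.00529;  (-2·δy/y)² = (-2×0.0361)² = 0.00521
δQ/Q = √(0.0192) = 0.139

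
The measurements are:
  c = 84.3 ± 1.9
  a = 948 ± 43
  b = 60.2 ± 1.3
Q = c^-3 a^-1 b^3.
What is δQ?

For a monomial Q ∝ c^-3, a^-1, b^3, fractional errors add in quadrature:
  (-3·δc/c)² = (-3×0.0225)² = 0.00457;  (-1·δa/a)² = (-1×0.0454)² = 0.00206;  (3·δb/b)² = (3×0.0216)² = 0.00420
δQ/Q = √(0.0108) = 0.104
Q = 0.000384, so δQ = 0.104 × 0.000384 = 4e-05.

4e-05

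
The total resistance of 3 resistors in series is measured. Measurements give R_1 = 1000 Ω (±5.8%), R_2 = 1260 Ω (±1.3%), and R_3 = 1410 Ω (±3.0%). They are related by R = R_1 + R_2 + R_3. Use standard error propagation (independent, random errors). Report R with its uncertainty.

3670 ± 73.6 Ω

For a sum/difference, combine absolute errors in quadrature:
  (δR_1)² = 3360;  (δR_2)² = 268;  (δR_3)² = 1790
δR = √(5420) = 73.6 Ω
R = 3670 Ω.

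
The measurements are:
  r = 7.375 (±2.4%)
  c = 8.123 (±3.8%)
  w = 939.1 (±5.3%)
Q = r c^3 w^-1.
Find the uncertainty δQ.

0.539

For a monomial Q ∝ r, c^3, w^-1, fractional errors add in quadrature:
  (1·δr/r)² = (1×0.0240)² = 0.000576;  (3·δc/c)² = (3×0.0380)² = 0.0130;  (-1·δw/w)² = (-1×0.0530)² = 0.00281
δQ/Q = √(0.0164) = 0.128
Q = 4.209, so δQ = 0.128 × 4.209 = 0.539.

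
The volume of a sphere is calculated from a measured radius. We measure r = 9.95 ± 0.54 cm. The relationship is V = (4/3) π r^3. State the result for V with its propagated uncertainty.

V is a product of powers, so relative uncertainties combine in quadrature:
  (3·δr/r)² = (3×0.0543)² = 0.0265
δV/V = √(0.0265) = 0.163
V = 4130 cm^3, so δV = 0.163 × 4130 = 672 cm^3.

4130 ± 672 cm^3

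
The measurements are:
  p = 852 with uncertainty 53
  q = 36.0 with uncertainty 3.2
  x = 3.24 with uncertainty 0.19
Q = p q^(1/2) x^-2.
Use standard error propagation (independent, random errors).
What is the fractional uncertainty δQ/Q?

0.140

Q is a product of powers, so relative uncertainties combine in quadrature:
  (1·δp/p)² = (1×0.0622)² = 0.00387;  (½·δq/q)² = (0.5×0.0889)² = 0.00198;  (-2·δx/x)² = (-2×0.0586)² = 0.0138
δQ/Q = √(0.0196) = 0.140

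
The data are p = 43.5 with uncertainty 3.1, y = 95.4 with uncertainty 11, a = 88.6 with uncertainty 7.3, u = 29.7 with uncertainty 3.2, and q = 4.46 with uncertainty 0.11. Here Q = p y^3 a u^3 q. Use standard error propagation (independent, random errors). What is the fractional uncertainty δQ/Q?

Since Q is a product/quotient, work with relative uncertainties:
  (1·δp/p)² = (1×0.0713)² = 0.00508;  (3·δy/y)² = (3×0.115)² = 0.120;  (1·δa/a)² = (1×0.0824)² = 0.00679;  (3·δu/u)² = (3×0.108)² = 0.104;  (1·δq/q)² = (1×0.0247)² = 0.000608
δQ/Q = √(0.237) = 0.486

0.486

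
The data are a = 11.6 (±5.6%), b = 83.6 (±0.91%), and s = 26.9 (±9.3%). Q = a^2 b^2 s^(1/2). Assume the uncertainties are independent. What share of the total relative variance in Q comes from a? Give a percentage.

(δQ/Q)² = (2·δa/a)² + (2·δb/b)² + (½·δs/s)²
  a term: (2×0.0560)² = 0.0125
  b term: (2×0.00910)² = 0.000331
  s term: (0.5×0.0930)² = 0.00216
Total = 0.0150. Share from a = 0.0125/0.0150 = 0.834.

83.4%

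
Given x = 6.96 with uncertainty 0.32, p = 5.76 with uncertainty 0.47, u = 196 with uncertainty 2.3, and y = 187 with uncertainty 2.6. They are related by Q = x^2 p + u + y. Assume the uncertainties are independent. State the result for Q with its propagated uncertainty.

Let w = x^2·p = 279. δw/w = √((2·δx/x)² + (1·δp/p)²) = √(0.00846 + 0.00666) = 0.123, so δw = 34.3.
Q = w + u + y: δQ = √(δw² + δu² + δy²) = √(1180 + 5.29 + 6.76) = 34.5
Q = 662.

662 ± 34.5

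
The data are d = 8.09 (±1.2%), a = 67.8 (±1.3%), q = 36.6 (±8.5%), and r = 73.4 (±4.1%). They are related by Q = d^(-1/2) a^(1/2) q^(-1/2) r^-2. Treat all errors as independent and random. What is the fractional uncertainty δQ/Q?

0.0928

Relative error in a monomial: (δQ/Q)² = Σ (nᵢ · δxᵢ/xᵢ)².
  (−½·δd/d)² = (-0.5×0.0120)² = 3.6e-05;  (½·δa/a)² = (0.5×0.0130)² = 4.23e-05;  (−½·δq/q)² = (-0.5×0.0850)² = 0.00181;  (-2·δr/r)² = (-2×0.0410)² = 0.00672
δQ/Q = √(0.00861) = 0.0928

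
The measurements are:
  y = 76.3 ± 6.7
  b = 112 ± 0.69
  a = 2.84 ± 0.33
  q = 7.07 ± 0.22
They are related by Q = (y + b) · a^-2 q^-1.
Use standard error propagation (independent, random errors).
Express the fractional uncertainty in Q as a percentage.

23.7%

Let u = y + b = 188. δu = √(δy² + δb²) = √(44.9 + 0.476) = 6.74, so δu/u = 0.0358.
Q is then a monomial in u, a, q:
δQ/Q = √((δu/u)² + (-2·δa/a)² + (-1·δq/q)²) = √(0.00128 + 0.0540 + 0.000968) = 0.237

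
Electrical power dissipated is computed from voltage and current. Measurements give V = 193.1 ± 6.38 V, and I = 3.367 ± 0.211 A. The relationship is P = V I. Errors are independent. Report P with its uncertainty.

Each factor contributes (exponent × relative error)² to (δP/P)²:
  (1·δV/V)² = (1×0.0330)² = 0.00109;  (1·δI/I)² = (1×0.0627)² = 0.00393
δP/P = √(0.00502) = 0.0708
P = 650.2 W, so δP = 0.0708 × 650.2 = 46.1 W.

650.2 ± 46.1 W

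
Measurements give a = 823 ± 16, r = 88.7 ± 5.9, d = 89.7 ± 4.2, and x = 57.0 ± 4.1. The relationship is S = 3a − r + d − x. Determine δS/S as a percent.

Sums and differences: (δS)² = Σ (cᵢ δxᵢ)².
  (3·δa)² = 2300;  (δr)² = 34.8;  (δd)² = 17.6;  (δx)² = 16.8
δS = √(2370) = 48.7
S = 2410, so δS/S = 48.7/2410 = 0.0202.

2.02%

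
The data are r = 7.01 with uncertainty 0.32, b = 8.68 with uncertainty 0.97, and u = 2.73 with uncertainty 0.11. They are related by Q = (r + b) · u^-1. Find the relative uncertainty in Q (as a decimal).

Let w = r + b = 15.7. δw = √(δr² + δb²) = √(0.102 + 0.941) = 1.02, so δw/w = 0.0651.
Q is then a monomial in w, u:
δQ/Q = √((δw/w)² + (-1·δu/u)²) = √(0.00424 + 0.00162) = 0.0766

0.0766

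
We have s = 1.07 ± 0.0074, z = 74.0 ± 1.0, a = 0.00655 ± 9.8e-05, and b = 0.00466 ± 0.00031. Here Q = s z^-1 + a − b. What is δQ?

Let p = s·z^-1 = 0.0145. δp/p = √((1·δs/s)² + (-1·δz/z)²) = √(4.78e-05 + 0.000183) = 0.0152, so δp = 0.000220.
Q = p + a − b: δQ = √(δp² + δa² + δb²) = √(4.82e-08 + 9.6e-09 + 9.61e-08) = 0.000392

0.000392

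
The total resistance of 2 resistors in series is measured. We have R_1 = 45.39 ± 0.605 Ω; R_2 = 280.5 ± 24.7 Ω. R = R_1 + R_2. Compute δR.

Each term contributes (cᵢ δxᵢ)² to (δR)²:
  (δR_1)² = 0.366;  (δR_2)² = 610
δR = √(610) = 24.7 Ω

24.7 Ω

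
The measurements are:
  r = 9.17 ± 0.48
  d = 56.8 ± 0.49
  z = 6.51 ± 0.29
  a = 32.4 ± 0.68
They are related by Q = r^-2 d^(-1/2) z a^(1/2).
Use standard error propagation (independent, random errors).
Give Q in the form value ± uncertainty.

0.0585 ± 0.00669

Q is a product of powers, so relative uncertainties combine in quadrature:
  (-2·δr/r)² = (-2×0.0523)² = 0.0110;  (−½·δd/d)² = (-0.5×0.00863)² = 1.86e-05;  (1·δz/z)² = (1×0.0445)² = 0.00198;  (½·δa/a)² = (0.5×0.0210)² = 0.000110
δQ/Q = √(0.0131) = 0.114
Q = 0.0585, so δQ = 0.114 × 0.0585 = 0.00669.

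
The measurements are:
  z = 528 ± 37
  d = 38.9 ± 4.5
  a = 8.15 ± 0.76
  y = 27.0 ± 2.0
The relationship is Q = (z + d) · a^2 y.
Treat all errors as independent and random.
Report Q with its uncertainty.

Let u = z + d = 567. δu = √(δz² + δd²) = √(1370 + 20.2) = 37.3, so δu/u = 0.0657.
Q is then a monomial in u, a, y:
δQ/Q = √((δu/u)² + (2·δa/a)² + (1·δy/y)²) = √(0.00432 + 0.0348 + 0.00549) = 0.211
Q = 1.02e+06, so δQ = 0.211 × 1.02e+06 = 2.15e+05.

(1.02 ± 0.215) × 10^6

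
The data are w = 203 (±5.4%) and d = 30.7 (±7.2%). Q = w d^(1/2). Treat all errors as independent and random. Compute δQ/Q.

0.0649

Relative error in a monomial: (δQ/Q)² = Σ (nᵢ · δxᵢ/xᵢ)².
  (1·δw/w)² = (1×0.0540)² = 0.00292;  (½·δd/d)² = (0.5×0.0720)² = 0.00130
δQ/Q = √(0.00421) = 0.0649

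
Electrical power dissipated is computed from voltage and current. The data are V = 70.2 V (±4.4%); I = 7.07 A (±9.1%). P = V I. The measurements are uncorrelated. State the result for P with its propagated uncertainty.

Relative error in a monomial: (δP/P)² = Σ (nᵢ · δxᵢ/xᵢ)².
  (1·δV/V)² = (1×0.0440)² = 0.00194;  (1·δI/I)² = (1×0.0910)² = 0.00828
δP/P = √(0.0102) = 0.101
P = 496 W, so δP = 0.101 × 496 = 50.2 W.

496 ± 50.2 W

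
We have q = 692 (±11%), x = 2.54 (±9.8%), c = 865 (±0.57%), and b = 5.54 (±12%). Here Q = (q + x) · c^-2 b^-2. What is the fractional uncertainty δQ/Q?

0.264

Let u = q + x = 695. δu = √(δq² + δx²) = √(5790 + 0.0620) = 76.1, so δu/u = 0.110.
Q is then a monomial in u, c, b:
δQ/Q = √((δu/u)² + (-2·δc/c)² + (-2·δb/b)²) = √(0.0120 + 0.000130 + 0.0576) = 0.264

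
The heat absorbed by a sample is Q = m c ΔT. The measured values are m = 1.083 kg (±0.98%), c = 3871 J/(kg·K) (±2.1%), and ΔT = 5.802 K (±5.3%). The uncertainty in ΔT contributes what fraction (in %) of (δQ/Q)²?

83.9%

(δQ/Q)² = (1·δm/m)² + (1·δc/c)² + (1·δΔT/ΔT)²
  m term: (1×0.00980)² = 9.6e-05
  c term: (1×0.0210)² = 0.000441
  ΔT term: (1×0.0530)² = 0.00281
Total = 0.00335. Share from ΔT = 0.00281/0.00335 = 0.839.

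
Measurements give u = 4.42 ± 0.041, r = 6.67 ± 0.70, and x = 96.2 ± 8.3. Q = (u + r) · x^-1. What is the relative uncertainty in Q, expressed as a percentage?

10.7%

Let w = u + r = 11.1. δw = √(δu² + δr²) = √(0.00168 + 0.490) = 0.701, so δw/w = 0.0632.
Q is then a monomial in w, x:
δQ/Q = √((δw/w)² + (-1·δx/x)²) = √(0.00400 + 0.00744) = 0.107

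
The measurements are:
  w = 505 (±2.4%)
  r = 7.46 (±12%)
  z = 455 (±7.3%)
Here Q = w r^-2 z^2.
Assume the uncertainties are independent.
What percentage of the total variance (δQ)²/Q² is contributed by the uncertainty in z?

(δQ/Q)² = (1·δw/w)² + (-2·δr/r)² + (2·δz/z)²
  w term: (1×0.0240)² = 0.000576
  r term: (-2×0.120)² = 0.0576
  z term: (2×0.0730)² = 0.0213
Total = 0.0795. Share from z = 0.0213/0.0795 = 0.268.

26.8%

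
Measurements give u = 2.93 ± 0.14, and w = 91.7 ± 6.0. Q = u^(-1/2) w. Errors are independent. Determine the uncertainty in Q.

3.73

Since Q is a product/quotient, work with relative uncertainties:
  (−½·δu/u)² = (-0.5×0.0478)² = 0.000571;  (1·δw/w)² = (1×0.0654)² = 0.00428
δQ/Q = √(0.00485) = 0.0697
Q = 53.6, so δQ = 0.0697 × 53.6 = 3.73.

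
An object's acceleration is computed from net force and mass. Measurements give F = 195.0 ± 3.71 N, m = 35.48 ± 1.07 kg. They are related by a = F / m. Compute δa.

0.196 m/s^2

Relative error in a monomial: (δa/a)² = Σ (nᵢ · δxᵢ/xᵢ)².
  (1·δF/F)² = (1×0.0190)² = 0.000362;  (-1·δm/m)² = (-1×0.0302)² = 0.000909
δa/a = √(0.00127) = 0.0357
a = 5.496 m/s^2, so δa = 0.0357 × 5.496 = 0.196 m/s^2.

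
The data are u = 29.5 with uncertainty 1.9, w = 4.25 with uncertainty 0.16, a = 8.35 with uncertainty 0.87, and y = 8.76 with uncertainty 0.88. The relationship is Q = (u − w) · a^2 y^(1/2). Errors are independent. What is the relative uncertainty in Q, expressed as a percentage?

Let h = u − w = 25.2. δh = √(δu² + δw²) = √(3.61 + 0.0256) = 1.91, so δh/h = 0.0755.
Q is then a monomial in h, a, y:
δQ/Q = √((δh/h)² + (2·δa/a)² + (½·δy/y)²) = √(0.00570 + 0.0434 + 0.00252) = 0.227

22.7%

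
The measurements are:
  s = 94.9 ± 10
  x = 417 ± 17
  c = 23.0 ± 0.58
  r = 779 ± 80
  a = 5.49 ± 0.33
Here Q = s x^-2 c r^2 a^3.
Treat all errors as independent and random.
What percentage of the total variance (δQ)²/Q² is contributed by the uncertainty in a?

34.9%

(δQ/Q)² = (1·δs/s)² + (-2·δx/x)² + (1·δc/c)² + (2·δr/r)² + (3·δa/a)²
  s term: (1×0.105)² = 0.0111
  x term: (-2×0.0408)² = 0.00665
  c term: (1×0.0252)² = 0.000636
  r term: (2×0.103)² = 0.0422
  a term: (3×0.0601)² = 0.0325
Total = 0.0931. Share from a = 0.0325/0.0931 = 0.349.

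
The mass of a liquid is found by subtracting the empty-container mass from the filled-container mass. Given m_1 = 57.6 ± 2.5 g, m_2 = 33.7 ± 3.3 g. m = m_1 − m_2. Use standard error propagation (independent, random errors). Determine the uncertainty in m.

Each term contributes (cᵢ δxᵢ)² to (δm)²:
  (δm_1)² = 6.25;  (δm_2)² = 10.9
δm = √(17.1) = 4.14 g

4.14 g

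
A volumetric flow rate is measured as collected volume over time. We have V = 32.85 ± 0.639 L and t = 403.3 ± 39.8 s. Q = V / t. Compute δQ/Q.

0.101

For a monomial Q ∝ V, t^-1, fractional errors add in quadrature:
  (1·δV/V)² = (1×0.0195)² = 0.000378;  (-1·δt/t)² = (-1×0.0987)² = 0.00974
δQ/Q = √(0.0101) = 0.101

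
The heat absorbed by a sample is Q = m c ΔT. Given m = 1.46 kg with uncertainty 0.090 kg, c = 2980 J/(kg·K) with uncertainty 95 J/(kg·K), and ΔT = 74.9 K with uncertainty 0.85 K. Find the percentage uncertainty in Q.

7.03%

Each factor contributes (exponent × relative error)² to (δQ/Q)²:
  (1·δm/m)² = (1×0.0616)² = 0.00380;  (1·δc/c)² = (1×0.0319)² = 0.00102;  (1·δΔT/ΔT)² = (1×0.0113)² = 0.000129
δQ/Q = √(0.00495) = 0.0703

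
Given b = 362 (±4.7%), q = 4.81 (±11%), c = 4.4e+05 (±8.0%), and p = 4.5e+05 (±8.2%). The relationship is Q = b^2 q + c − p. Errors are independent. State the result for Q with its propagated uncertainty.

(6.20 ± 1.04) × 10^5

Let w = b^2·q = 6.3e+05. δw/w = √((2·δb/b)² + (1·δq/q)²) = √(0.00884 + 0.0121) = 0.145, so δw = 91200.
Q = w + c − p: δQ = √(δw² + δc² + δp²) = √(8.32e+09 + 1.24e+09 + 1.36e+09) = 1.04e+05
Q = 6.2e+05.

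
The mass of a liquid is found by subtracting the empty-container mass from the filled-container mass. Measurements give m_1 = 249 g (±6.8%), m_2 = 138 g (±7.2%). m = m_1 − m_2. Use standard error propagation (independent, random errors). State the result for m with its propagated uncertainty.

111 ± 19.6 g

m is a linear combination, so absolute uncertainties add in quadrature:
  (δm_1)² = 287;  (δm_2)² = 98.7
δm = √(385) = 19.6 g
m = 111 g.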